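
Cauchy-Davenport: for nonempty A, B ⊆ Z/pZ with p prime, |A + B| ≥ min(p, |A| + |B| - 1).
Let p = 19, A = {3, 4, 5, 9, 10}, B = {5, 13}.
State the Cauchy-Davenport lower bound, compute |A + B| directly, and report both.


Cauchy-Davenport: |A + B| ≥ min(p, |A| + |B| - 1) for A, B nonempty in Z/pZ.
|A| = 5, |B| = 2, p = 19.
CD lower bound = min(19, 5 + 2 - 1) = min(19, 6) = 6.
Compute A + B mod 19 directly:
a = 3: 3+5=8, 3+13=16
a = 4: 4+5=9, 4+13=17
a = 5: 5+5=10, 5+13=18
a = 9: 9+5=14, 9+13=3
a = 10: 10+5=15, 10+13=4
A + B = {3, 4, 8, 9, 10, 14, 15, 16, 17, 18}, so |A + B| = 10.
Verify: 10 ≥ 6? Yes ✓.

CD lower bound = 6, actual |A + B| = 10.


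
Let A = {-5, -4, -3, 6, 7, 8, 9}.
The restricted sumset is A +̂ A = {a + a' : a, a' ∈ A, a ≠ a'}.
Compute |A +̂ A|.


Restricted sumset: A +̂ A = {a + a' : a ∈ A, a' ∈ A, a ≠ a'}.
Equivalently, take A + A and drop any sum 2a that is achievable ONLY as a + a for a ∈ A (i.e. sums representable only with equal summands).
Enumerate pairs (a, a') with a < a' (symmetric, so each unordered pair gives one sum; this covers all a ≠ a'):
  -5 + -4 = -9
  -5 + -3 = -8
  -5 + 6 = 1
  -5 + 7 = 2
  -5 + 8 = 3
  -5 + 9 = 4
  -4 + -3 = -7
  -4 + 6 = 2
  -4 + 7 = 3
  -4 + 8 = 4
  -4 + 9 = 5
  -3 + 6 = 3
  -3 + 7 = 4
  -3 + 8 = 5
  -3 + 9 = 6
  6 + 7 = 13
  6 + 8 = 14
  6 + 9 = 15
  7 + 8 = 15
  7 + 9 = 16
  8 + 9 = 17
Collected distinct sums: {-9, -8, -7, 1, 2, 3, 4, 5, 6, 13, 14, 15, 16, 17}
|A +̂ A| = 14
(Reference bound: |A +̂ A| ≥ 2|A| - 3 for |A| ≥ 2, with |A| = 7 giving ≥ 11.)

|A +̂ A| = 14


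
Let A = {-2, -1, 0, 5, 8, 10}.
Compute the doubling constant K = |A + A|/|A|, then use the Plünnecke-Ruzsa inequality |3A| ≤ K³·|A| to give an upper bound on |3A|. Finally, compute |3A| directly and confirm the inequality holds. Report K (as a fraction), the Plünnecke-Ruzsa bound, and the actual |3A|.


|A| = 6.
Step 1: Compute A + A by enumerating all 36 pairs.
A + A = {-4, -3, -2, -1, 0, 3, 4, 5, 6, 7, 8, 9, 10, 13, 15, 16, 18, 20}, so |A + A| = 18.
Step 2: Doubling constant K = |A + A|/|A| = 18/6 = 18/6 ≈ 3.0000.
Step 3: Plünnecke-Ruzsa gives |3A| ≤ K³·|A| = (3.0000)³ · 6 ≈ 162.0000.
Step 4: Compute 3A = A + A + A directly by enumerating all triples (a,b,c) ∈ A³; |3A| = 34.
Step 5: Check 34 ≤ 162.0000? Yes ✓.

K = 18/6, Plünnecke-Ruzsa bound K³|A| ≈ 162.0000, |3A| = 34, inequality holds.


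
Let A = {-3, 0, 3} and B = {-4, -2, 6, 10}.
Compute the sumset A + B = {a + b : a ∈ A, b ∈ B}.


A + B = {a + b : a ∈ A, b ∈ B}.
Enumerate all |A|·|B| = 3·4 = 12 pairs (a, b) and collect distinct sums.
a = -3: -3+-4=-7, -3+-2=-5, -3+6=3, -3+10=7
a = 0: 0+-4=-4, 0+-2=-2, 0+6=6, 0+10=10
a = 3: 3+-4=-1, 3+-2=1, 3+6=9, 3+10=13
Collecting distinct sums: A + B = {-7, -5, -4, -2, -1, 1, 3, 6, 7, 9, 10, 13}
|A + B| = 12

A + B = {-7, -5, -4, -2, -1, 1, 3, 6, 7, 9, 10, 13}


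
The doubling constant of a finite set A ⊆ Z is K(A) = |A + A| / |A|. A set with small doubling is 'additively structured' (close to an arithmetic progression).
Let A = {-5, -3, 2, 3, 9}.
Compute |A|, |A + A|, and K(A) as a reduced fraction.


|A| = 5.
Compute A + A by enumerating all 25 pairs.
A + A = {-10, -8, -6, -3, -2, -1, 0, 4, 5, 6, 11, 12, 18}, so |A + A| = 13.
K = |A + A| / |A| = 13/5 (already in lowest terms) ≈ 2.6000.
Reference: AP of size 5 gives K = 9/5 ≈ 1.8000; a fully generic set of size 5 gives K ≈ 3.0000.

|A| = 5, |A + A| = 13, K = 13/5.


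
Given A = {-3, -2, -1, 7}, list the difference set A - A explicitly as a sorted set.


A - A = {a - a' : a, a' ∈ A}.
Compute a - a' for each ordered pair (a, a'):
a = -3: -3--3=0, -3--2=-1, -3--1=-2, -3-7=-10
a = -2: -2--3=1, -2--2=0, -2--1=-1, -2-7=-9
a = -1: -1--3=2, -1--2=1, -1--1=0, -1-7=-8
a = 7: 7--3=10, 7--2=9, 7--1=8, 7-7=0
Collecting distinct values (and noting 0 appears from a-a):
A - A = {-10, -9, -8, -2, -1, 0, 1, 2, 8, 9, 10}
|A - A| = 11

A - A = {-10, -9, -8, -2, -1, 0, 1, 2, 8, 9, 10}


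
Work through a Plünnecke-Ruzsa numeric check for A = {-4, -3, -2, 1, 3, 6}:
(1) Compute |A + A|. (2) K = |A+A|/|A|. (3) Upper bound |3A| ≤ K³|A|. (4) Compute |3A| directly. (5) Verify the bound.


|A| = 6.
Step 1: Compute A + A by enumerating all 36 pairs.
A + A = {-8, -7, -6, -5, -4, -3, -2, -1, 0, 1, 2, 3, 4, 6, 7, 9, 12}, so |A + A| = 17.
Step 2: Doubling constant K = |A + A|/|A| = 17/6 = 17/6 ≈ 2.8333.
Step 3: Plünnecke-Ruzsa gives |3A| ≤ K³·|A| = (2.8333)³ · 6 ≈ 136.4722.
Step 4: Compute 3A = A + A + A directly by enumerating all triples (a,b,c) ∈ A³; |3A| = 27.
Step 5: Check 27 ≤ 136.4722? Yes ✓.

K = 17/6, Plünnecke-Ruzsa bound K³|A| ≈ 136.4722, |3A| = 27, inequality holds.


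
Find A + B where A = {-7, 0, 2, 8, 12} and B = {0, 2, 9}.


A + B = {a + b : a ∈ A, b ∈ B}.
Enumerate all |A|·|B| = 5·3 = 15 pairs (a, b) and collect distinct sums.
a = -7: -7+0=-7, -7+2=-5, -7+9=2
a = 0: 0+0=0, 0+2=2, 0+9=9
a = 2: 2+0=2, 2+2=4, 2+9=11
a = 8: 8+0=8, 8+2=10, 8+9=17
a = 12: 12+0=12, 12+2=14, 12+9=21
Collecting distinct sums: A + B = {-7, -5, 0, 2, 4, 8, 9, 10, 11, 12, 14, 17, 21}
|A + B| = 13

A + B = {-7, -5, 0, 2, 4, 8, 9, 10, 11, 12, 14, 17, 21}


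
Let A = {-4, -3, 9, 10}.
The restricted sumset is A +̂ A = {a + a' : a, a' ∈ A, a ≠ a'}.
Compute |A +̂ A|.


Restricted sumset: A +̂ A = {a + a' : a ∈ A, a' ∈ A, a ≠ a'}.
Equivalently, take A + A and drop any sum 2a that is achievable ONLY as a + a for a ∈ A (i.e. sums representable only with equal summands).
Enumerate pairs (a, a') with a < a' (symmetric, so each unordered pair gives one sum; this covers all a ≠ a'):
  -4 + -3 = -7
  -4 + 9 = 5
  -4 + 10 = 6
  -3 + 9 = 6
  -3 + 10 = 7
  9 + 10 = 19
Collected distinct sums: {-7, 5, 6, 7, 19}
|A +̂ A| = 5
(Reference bound: |A +̂ A| ≥ 2|A| - 3 for |A| ≥ 2, with |A| = 4 giving ≥ 5.)

|A +̂ A| = 5


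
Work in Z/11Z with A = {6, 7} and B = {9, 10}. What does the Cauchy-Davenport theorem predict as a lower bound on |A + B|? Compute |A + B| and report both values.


Cauchy-Davenport: |A + B| ≥ min(p, |A| + |B| - 1) for A, B nonempty in Z/pZ.
|A| = 2, |B| = 2, p = 11.
CD lower bound = min(11, 2 + 2 - 1) = min(11, 3) = 3.
Compute A + B mod 11 directly:
a = 6: 6+9=4, 6+10=5
a = 7: 7+9=5, 7+10=6
A + B = {4, 5, 6}, so |A + B| = 3.
Verify: 3 ≥ 3? Yes ✓.

CD lower bound = 3, actual |A + B| = 3.


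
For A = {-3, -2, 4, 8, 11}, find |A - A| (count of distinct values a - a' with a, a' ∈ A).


A - A = {a - a' : a, a' ∈ A}; |A| = 5.
Bounds: 2|A|-1 ≤ |A - A| ≤ |A|² - |A| + 1, i.e. 9 ≤ |A - A| ≤ 21.
Note: 0 ∈ A - A always (from a - a). The set is symmetric: if d ∈ A - A then -d ∈ A - A.
Enumerate nonzero differences d = a - a' with a > a' (then include -d):
Positive differences: {1, 3, 4, 6, 7, 10, 11, 13, 14}
Full difference set: {0} ∪ (positive diffs) ∪ (negative diffs).
|A - A| = 1 + 2·9 = 19 (matches direct enumeration: 19).

|A - A| = 19


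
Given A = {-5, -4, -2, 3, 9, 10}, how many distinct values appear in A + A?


A + A = {a + a' : a, a' ∈ A}; |A| = 6.
General bounds: 2|A| - 1 ≤ |A + A| ≤ |A|(|A|+1)/2, i.e. 11 ≤ |A + A| ≤ 21.
Lower bound 2|A|-1 is attained iff A is an arithmetic progression.
Enumerate sums a + a' for a ≤ a' (symmetric, so this suffices):
a = -5: -5+-5=-10, -5+-4=-9, -5+-2=-7, -5+3=-2, -5+9=4, -5+10=5
a = -4: -4+-4=-8, -4+-2=-6, -4+3=-1, -4+9=5, -4+10=6
a = -2: -2+-2=-4, -2+3=1, -2+9=7, -2+10=8
a = 3: 3+3=6, 3+9=12, 3+10=13
a = 9: 9+9=18, 9+10=19
a = 10: 10+10=20
Distinct sums: {-10, -9, -8, -7, -6, -4, -2, -1, 1, 4, 5, 6, 7, 8, 12, 13, 18, 19, 20}
|A + A| = 19

|A + A| = 19


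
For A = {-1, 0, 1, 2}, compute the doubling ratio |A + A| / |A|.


|A| = 4.
Compute A + A by enumerating all 16 pairs.
A + A = {-2, -1, 0, 1, 2, 3, 4}, so |A + A| = 7.
K = |A + A| / |A| = 7/4 (already in lowest terms) ≈ 1.7500.
Reference: AP of size 4 gives K = 7/4 ≈ 1.7500; a fully generic set of size 4 gives K ≈ 2.5000.

|A| = 4, |A + A| = 7, K = 7/4.


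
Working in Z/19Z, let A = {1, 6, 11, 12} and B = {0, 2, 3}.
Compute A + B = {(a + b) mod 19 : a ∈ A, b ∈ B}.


Work in Z/19Z: reduce every sum a + b modulo 19.
Enumerate all 12 pairs:
a = 1: 1+0=1, 1+2=3, 1+3=4
a = 6: 6+0=6, 6+2=8, 6+3=9
a = 11: 11+0=11, 11+2=13, 11+3=14
a = 12: 12+0=12, 12+2=14, 12+3=15
Distinct residues collected: {1, 3, 4, 6, 8, 9, 11, 12, 13, 14, 15}
|A + B| = 11 (out of 19 total residues).

A + B = {1, 3, 4, 6, 8, 9, 11, 12, 13, 14, 15}


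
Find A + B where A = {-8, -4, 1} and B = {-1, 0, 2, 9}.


A + B = {a + b : a ∈ A, b ∈ B}.
Enumerate all |A|·|B| = 3·4 = 12 pairs (a, b) and collect distinct sums.
a = -8: -8+-1=-9, -8+0=-8, -8+2=-6, -8+9=1
a = -4: -4+-1=-5, -4+0=-4, -4+2=-2, -4+9=5
a = 1: 1+-1=0, 1+0=1, 1+2=3, 1+9=10
Collecting distinct sums: A + B = {-9, -8, -6, -5, -4, -2, 0, 1, 3, 5, 10}
|A + B| = 11

A + B = {-9, -8, -6, -5, -4, -2, 0, 1, 3, 5, 10}


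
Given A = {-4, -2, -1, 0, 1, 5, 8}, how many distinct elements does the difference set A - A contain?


A - A = {a - a' : a, a' ∈ A}; |A| = 7.
Bounds: 2|A|-1 ≤ |A - A| ≤ |A|² - |A| + 1, i.e. 13 ≤ |A - A| ≤ 43.
Note: 0 ∈ A - A always (from a - a). The set is symmetric: if d ∈ A - A then -d ∈ A - A.
Enumerate nonzero differences d = a - a' with a > a' (then include -d):
Positive differences: {1, 2, 3, 4, 5, 6, 7, 8, 9, 10, 12}
Full difference set: {0} ∪ (positive diffs) ∪ (negative diffs).
|A - A| = 1 + 2·11 = 23 (matches direct enumeration: 23).

|A - A| = 23


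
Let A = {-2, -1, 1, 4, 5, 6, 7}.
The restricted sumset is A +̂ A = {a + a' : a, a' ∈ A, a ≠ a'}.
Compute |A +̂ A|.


Restricted sumset: A +̂ A = {a + a' : a ∈ A, a' ∈ A, a ≠ a'}.
Equivalently, take A + A and drop any sum 2a that is achievable ONLY as a + a for a ∈ A (i.e. sums representable only with equal summands).
Enumerate pairs (a, a') with a < a' (symmetric, so each unordered pair gives one sum; this covers all a ≠ a'):
  -2 + -1 = -3
  -2 + 1 = -1
  -2 + 4 = 2
  -2 + 5 = 3
  -2 + 6 = 4
  -2 + 7 = 5
  -1 + 1 = 0
  -1 + 4 = 3
  -1 + 5 = 4
  -1 + 6 = 5
  -1 + 7 = 6
  1 + 4 = 5
  1 + 5 = 6
  1 + 6 = 7
  1 + 7 = 8
  4 + 5 = 9
  4 + 6 = 10
  4 + 7 = 11
  5 + 6 = 11
  5 + 7 = 12
  6 + 7 = 13
Collected distinct sums: {-3, -1, 0, 2, 3, 4, 5, 6, 7, 8, 9, 10, 11, 12, 13}
|A +̂ A| = 15
(Reference bound: |A +̂ A| ≥ 2|A| - 3 for |A| ≥ 2, with |A| = 7 giving ≥ 11.)

|A +̂ A| = 15


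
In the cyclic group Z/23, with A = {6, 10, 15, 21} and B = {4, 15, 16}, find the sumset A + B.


Work in Z/23Z: reduce every sum a + b modulo 23.
Enumerate all 12 pairs:
a = 6: 6+4=10, 6+15=21, 6+16=22
a = 10: 10+4=14, 10+15=2, 10+16=3
a = 15: 15+4=19, 15+15=7, 15+16=8
a = 21: 21+4=2, 21+15=13, 21+16=14
Distinct residues collected: {2, 3, 7, 8, 10, 13, 14, 19, 21, 22}
|A + B| = 10 (out of 23 total residues).

A + B = {2, 3, 7, 8, 10, 13, 14, 19, 21, 22}


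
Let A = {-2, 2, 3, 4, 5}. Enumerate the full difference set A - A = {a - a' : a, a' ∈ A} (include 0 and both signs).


A - A = {a - a' : a, a' ∈ A}.
Compute a - a' for each ordered pair (a, a'):
a = -2: -2--2=0, -2-2=-4, -2-3=-5, -2-4=-6, -2-5=-7
a = 2: 2--2=4, 2-2=0, 2-3=-1, 2-4=-2, 2-5=-3
a = 3: 3--2=5, 3-2=1, 3-3=0, 3-4=-1, 3-5=-2
a = 4: 4--2=6, 4-2=2, 4-3=1, 4-4=0, 4-5=-1
a = 5: 5--2=7, 5-2=3, 5-3=2, 5-4=1, 5-5=0
Collecting distinct values (and noting 0 appears from a-a):
A - A = {-7, -6, -5, -4, -3, -2, -1, 0, 1, 2, 3, 4, 5, 6, 7}
|A - A| = 15

A - A = {-7, -6, -5, -4, -3, -2, -1, 0, 1, 2, 3, 4, 5, 6, 7}


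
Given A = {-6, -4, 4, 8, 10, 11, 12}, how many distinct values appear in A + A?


A + A = {a + a' : a, a' ∈ A}; |A| = 7.
General bounds: 2|A| - 1 ≤ |A + A| ≤ |A|(|A|+1)/2, i.e. 13 ≤ |A + A| ≤ 28.
Lower bound 2|A|-1 is attained iff A is an arithmetic progression.
Enumerate sums a + a' for a ≤ a' (symmetric, so this suffices):
a = -6: -6+-6=-12, -6+-4=-10, -6+4=-2, -6+8=2, -6+10=4, -6+11=5, -6+12=6
a = -4: -4+-4=-8, -4+4=0, -4+8=4, -4+10=6, -4+11=7, -4+12=8
a = 4: 4+4=8, 4+8=12, 4+10=14, 4+11=15, 4+12=16
a = 8: 8+8=16, 8+10=18, 8+11=19, 8+12=20
a = 10: 10+10=20, 10+11=21, 10+12=22
a = 11: 11+11=22, 11+12=23
a = 12: 12+12=24
Distinct sums: {-12, -10, -8, -2, 0, 2, 4, 5, 6, 7, 8, 12, 14, 15, 16, 18, 19, 20, 21, 22, 23, 24}
|A + A| = 22

|A + A| = 22


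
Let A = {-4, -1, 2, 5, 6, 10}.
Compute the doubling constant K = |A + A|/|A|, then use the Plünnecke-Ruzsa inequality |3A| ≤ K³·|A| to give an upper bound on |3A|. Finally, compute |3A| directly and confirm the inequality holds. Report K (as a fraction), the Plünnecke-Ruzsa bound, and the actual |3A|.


|A| = 6.
Step 1: Compute A + A by enumerating all 36 pairs.
A + A = {-8, -5, -2, 1, 2, 4, 5, 6, 7, 8, 9, 10, 11, 12, 15, 16, 20}, so |A + A| = 17.
Step 2: Doubling constant K = |A + A|/|A| = 17/6 = 17/6 ≈ 2.8333.
Step 3: Plünnecke-Ruzsa gives |3A| ≤ K³·|A| = (2.8333)³ · 6 ≈ 136.4722.
Step 4: Compute 3A = A + A + A directly by enumerating all triples (a,b,c) ∈ A³; |3A| = 31.
Step 5: Check 31 ≤ 136.4722? Yes ✓.

K = 17/6, Plünnecke-Ruzsa bound K³|A| ≈ 136.4722, |3A| = 31, inequality holds.


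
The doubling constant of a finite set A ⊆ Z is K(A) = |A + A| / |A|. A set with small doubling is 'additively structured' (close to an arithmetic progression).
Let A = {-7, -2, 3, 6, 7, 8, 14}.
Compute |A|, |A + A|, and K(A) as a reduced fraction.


|A| = 7.
Compute A + A by enumerating all 49 pairs.
A + A = {-14, -9, -4, -1, 0, 1, 4, 5, 6, 7, 9, 10, 11, 12, 13, 14, 15, 16, 17, 20, 21, 22, 28}, so |A + A| = 23.
K = |A + A| / |A| = 23/7 (already in lowest terms) ≈ 3.2857.
Reference: AP of size 7 gives K = 13/7 ≈ 1.8571; a fully generic set of size 7 gives K ≈ 4.0000.

|A| = 7, |A + A| = 23, K = 23/7.


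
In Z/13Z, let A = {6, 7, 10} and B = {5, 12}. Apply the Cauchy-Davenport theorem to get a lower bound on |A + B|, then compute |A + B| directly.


Cauchy-Davenport: |A + B| ≥ min(p, |A| + |B| - 1) for A, B nonempty in Z/pZ.
|A| = 3, |B| = 2, p = 13.
CD lower bound = min(13, 3 + 2 - 1) = min(13, 4) = 4.
Compute A + B mod 13 directly:
a = 6: 6+5=11, 6+12=5
a = 7: 7+5=12, 7+12=6
a = 10: 10+5=2, 10+12=9
A + B = {2, 5, 6, 9, 11, 12}, so |A + B| = 6.
Verify: 6 ≥ 4? Yes ✓.

CD lower bound = 4, actual |A + B| = 6.


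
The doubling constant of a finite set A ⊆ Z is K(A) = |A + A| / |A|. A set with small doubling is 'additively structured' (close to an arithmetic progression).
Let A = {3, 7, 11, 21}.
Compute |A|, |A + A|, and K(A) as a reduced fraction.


|A| = 4.
Compute A + A by enumerating all 16 pairs.
A + A = {6, 10, 14, 18, 22, 24, 28, 32, 42}, so |A + A| = 9.
K = |A + A| / |A| = 9/4 (already in lowest terms) ≈ 2.2500.
Reference: AP of size 4 gives K = 7/4 ≈ 1.7500; a fully generic set of size 4 gives K ≈ 2.5000.

|A| = 4, |A + A| = 9, K = 9/4.


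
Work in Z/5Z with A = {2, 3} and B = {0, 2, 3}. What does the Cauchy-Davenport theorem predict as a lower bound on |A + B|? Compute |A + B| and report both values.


Cauchy-Davenport: |A + B| ≥ min(p, |A| + |B| - 1) for A, B nonempty in Z/pZ.
|A| = 2, |B| = 3, p = 5.
CD lower bound = min(5, 2 + 3 - 1) = min(5, 4) = 4.
Compute A + B mod 5 directly:
a = 2: 2+0=2, 2+2=4, 2+3=0
a = 3: 3+0=3, 3+2=0, 3+3=1
A + B = {0, 1, 2, 3, 4}, so |A + B| = 5.
Verify: 5 ≥ 4? Yes ✓.

CD lower bound = 4, actual |A + B| = 5.


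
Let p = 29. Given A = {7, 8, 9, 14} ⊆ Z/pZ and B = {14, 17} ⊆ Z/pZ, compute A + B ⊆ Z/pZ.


Work in Z/29Z: reduce every sum a + b modulo 29.
Enumerate all 8 pairs:
a = 7: 7+14=21, 7+17=24
a = 8: 8+14=22, 8+17=25
a = 9: 9+14=23, 9+17=26
a = 14: 14+14=28, 14+17=2
Distinct residues collected: {2, 21, 22, 23, 24, 25, 26, 28}
|A + B| = 8 (out of 29 total residues).

A + B = {2, 21, 22, 23, 24, 25, 26, 28}


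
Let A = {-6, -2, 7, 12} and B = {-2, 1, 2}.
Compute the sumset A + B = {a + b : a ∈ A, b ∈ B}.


A + B = {a + b : a ∈ A, b ∈ B}.
Enumerate all |A|·|B| = 4·3 = 12 pairs (a, b) and collect distinct sums.
a = -6: -6+-2=-8, -6+1=-5, -6+2=-4
a = -2: -2+-2=-4, -2+1=-1, -2+2=0
a = 7: 7+-2=5, 7+1=8, 7+2=9
a = 12: 12+-2=10, 12+1=13, 12+2=14
Collecting distinct sums: A + B = {-8, -5, -4, -1, 0, 5, 8, 9, 10, 13, 14}
|A + B| = 11

A + B = {-8, -5, -4, -1, 0, 5, 8, 9, 10, 13, 14}


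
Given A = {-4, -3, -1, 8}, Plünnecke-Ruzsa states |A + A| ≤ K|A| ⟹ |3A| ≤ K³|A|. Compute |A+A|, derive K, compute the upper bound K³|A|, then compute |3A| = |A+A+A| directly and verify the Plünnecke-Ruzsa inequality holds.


|A| = 4.
Step 1: Compute A + A by enumerating all 16 pairs.
A + A = {-8, -7, -6, -5, -4, -2, 4, 5, 7, 16}, so |A + A| = 10.
Step 2: Doubling constant K = |A + A|/|A| = 10/4 = 10/4 ≈ 2.5000.
Step 3: Plünnecke-Ruzsa gives |3A| ≤ K³·|A| = (2.5000)³ · 4 ≈ 62.5000.
Step 4: Compute 3A = A + A + A directly by enumerating all triples (a,b,c) ∈ A³; |3A| = 19.
Step 5: Check 19 ≤ 62.5000? Yes ✓.

K = 10/4, Plünnecke-Ruzsa bound K³|A| ≈ 62.5000, |3A| = 19, inequality holds.


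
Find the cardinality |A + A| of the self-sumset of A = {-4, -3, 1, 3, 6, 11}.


A + A = {a + a' : a, a' ∈ A}; |A| = 6.
General bounds: 2|A| - 1 ≤ |A + A| ≤ |A|(|A|+1)/2, i.e. 11 ≤ |A + A| ≤ 21.
Lower bound 2|A|-1 is attained iff A is an arithmetic progression.
Enumerate sums a + a' for a ≤ a' (symmetric, so this suffices):
a = -4: -4+-4=-8, -4+-3=-7, -4+1=-3, -4+3=-1, -4+6=2, -4+11=7
a = -3: -3+-3=-6, -3+1=-2, -3+3=0, -3+6=3, -3+11=8
a = 1: 1+1=2, 1+3=4, 1+6=7, 1+11=12
a = 3: 3+3=6, 3+6=9, 3+11=14
a = 6: 6+6=12, 6+11=17
a = 11: 11+11=22
Distinct sums: {-8, -7, -6, -3, -2, -1, 0, 2, 3, 4, 6, 7, 8, 9, 12, 14, 17, 22}
|A + A| = 18

|A + A| = 18


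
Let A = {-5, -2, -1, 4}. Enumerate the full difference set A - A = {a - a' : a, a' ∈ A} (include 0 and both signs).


A - A = {a - a' : a, a' ∈ A}.
Compute a - a' for each ordered pair (a, a'):
a = -5: -5--5=0, -5--2=-3, -5--1=-4, -5-4=-9
a = -2: -2--5=3, -2--2=0, -2--1=-1, -2-4=-6
a = -1: -1--5=4, -1--2=1, -1--1=0, -1-4=-5
a = 4: 4--5=9, 4--2=6, 4--1=5, 4-4=0
Collecting distinct values (and noting 0 appears from a-a):
A - A = {-9, -6, -5, -4, -3, -1, 0, 1, 3, 4, 5, 6, 9}
|A - A| = 13

A - A = {-9, -6, -5, -4, -3, -1, 0, 1, 3, 4, 5, 6, 9}


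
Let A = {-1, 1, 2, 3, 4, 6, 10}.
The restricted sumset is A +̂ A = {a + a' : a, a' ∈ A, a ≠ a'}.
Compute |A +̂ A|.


Restricted sumset: A +̂ A = {a + a' : a ∈ A, a' ∈ A, a ≠ a'}.
Equivalently, take A + A and drop any sum 2a that is achievable ONLY as a + a for a ∈ A (i.e. sums representable only with equal summands).
Enumerate pairs (a, a') with a < a' (symmetric, so each unordered pair gives one sum; this covers all a ≠ a'):
  -1 + 1 = 0
  -1 + 2 = 1
  -1 + 3 = 2
  -1 + 4 = 3
  -1 + 6 = 5
  -1 + 10 = 9
  1 + 2 = 3
  1 + 3 = 4
  1 + 4 = 5
  1 + 6 = 7
  1 + 10 = 11
  2 + 3 = 5
  2 + 4 = 6
  2 + 6 = 8
  2 + 10 = 12
  3 + 4 = 7
  3 + 6 = 9
  3 + 10 = 13
  4 + 6 = 10
  4 + 10 = 14
  6 + 10 = 16
Collected distinct sums: {0, 1, 2, 3, 4, 5, 6, 7, 8, 9, 10, 11, 12, 13, 14, 16}
|A +̂ A| = 16
(Reference bound: |A +̂ A| ≥ 2|A| - 3 for |A| ≥ 2, with |A| = 7 giving ≥ 11.)

|A +̂ A| = 16


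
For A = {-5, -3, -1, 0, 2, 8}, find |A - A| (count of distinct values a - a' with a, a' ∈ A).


A - A = {a - a' : a, a' ∈ A}; |A| = 6.
Bounds: 2|A|-1 ≤ |A - A| ≤ |A|² - |A| + 1, i.e. 11 ≤ |A - A| ≤ 31.
Note: 0 ∈ A - A always (from a - a). The set is symmetric: if d ∈ A - A then -d ∈ A - A.
Enumerate nonzero differences d = a - a' with a > a' (then include -d):
Positive differences: {1, 2, 3, 4, 5, 6, 7, 8, 9, 11, 13}
Full difference set: {0} ∪ (positive diffs) ∪ (negative diffs).
|A - A| = 1 + 2·11 = 23 (matches direct enumeration: 23).

|A - A| = 23


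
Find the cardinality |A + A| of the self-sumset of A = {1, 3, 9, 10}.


A + A = {a + a' : a, a' ∈ A}; |A| = 4.
General bounds: 2|A| - 1 ≤ |A + A| ≤ |A|(|A|+1)/2, i.e. 7 ≤ |A + A| ≤ 10.
Lower bound 2|A|-1 is attained iff A is an arithmetic progression.
Enumerate sums a + a' for a ≤ a' (symmetric, so this suffices):
a = 1: 1+1=2, 1+3=4, 1+9=10, 1+10=11
a = 3: 3+3=6, 3+9=12, 3+10=13
a = 9: 9+9=18, 9+10=19
a = 10: 10+10=20
Distinct sums: {2, 4, 6, 10, 11, 12, 13, 18, 19, 20}
|A + A| = 10

|A + A| = 10


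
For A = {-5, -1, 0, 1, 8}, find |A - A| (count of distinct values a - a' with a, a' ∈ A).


A - A = {a - a' : a, a' ∈ A}; |A| = 5.
Bounds: 2|A|-1 ≤ |A - A| ≤ |A|² - |A| + 1, i.e. 9 ≤ |A - A| ≤ 21.
Note: 0 ∈ A - A always (from a - a). The set is symmetric: if d ∈ A - A then -d ∈ A - A.
Enumerate nonzero differences d = a - a' with a > a' (then include -d):
Positive differences: {1, 2, 4, 5, 6, 7, 8, 9, 13}
Full difference set: {0} ∪ (positive diffs) ∪ (negative diffs).
|A - A| = 1 + 2·9 = 19 (matches direct enumeration: 19).

|A - A| = 19


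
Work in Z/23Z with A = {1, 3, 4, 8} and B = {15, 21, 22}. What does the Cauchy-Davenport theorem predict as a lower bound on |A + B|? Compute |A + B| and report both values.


Cauchy-Davenport: |A + B| ≥ min(p, |A| + |B| - 1) for A, B nonempty in Z/pZ.
|A| = 4, |B| = 3, p = 23.
CD lower bound = min(23, 4 + 3 - 1) = min(23, 6) = 6.
Compute A + B mod 23 directly:
a = 1: 1+15=16, 1+21=22, 1+22=0
a = 3: 3+15=18, 3+21=1, 3+22=2
a = 4: 4+15=19, 4+21=2, 4+22=3
a = 8: 8+15=0, 8+21=6, 8+22=7
A + B = {0, 1, 2, 3, 6, 7, 16, 18, 19, 22}, so |A + B| = 10.
Verify: 10 ≥ 6? Yes ✓.

CD lower bound = 6, actual |A + B| = 10.


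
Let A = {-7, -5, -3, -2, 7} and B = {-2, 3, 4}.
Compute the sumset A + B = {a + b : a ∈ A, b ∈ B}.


A + B = {a + b : a ∈ A, b ∈ B}.
Enumerate all |A|·|B| = 5·3 = 15 pairs (a, b) and collect distinct sums.
a = -7: -7+-2=-9, -7+3=-4, -7+4=-3
a = -5: -5+-2=-7, -5+3=-2, -5+4=-1
a = -3: -3+-2=-5, -3+3=0, -3+4=1
a = -2: -2+-2=-4, -2+3=1, -2+4=2
a = 7: 7+-2=5, 7+3=10, 7+4=11
Collecting distinct sums: A + B = {-9, -7, -5, -4, -3, -2, -1, 0, 1, 2, 5, 10, 11}
|A + B| = 13

A + B = {-9, -7, -5, -4, -3, -2, -1, 0, 1, 2, 5, 10, 11}


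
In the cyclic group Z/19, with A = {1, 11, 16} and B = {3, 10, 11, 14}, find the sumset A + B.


Work in Z/19Z: reduce every sum a + b modulo 19.
Enumerate all 12 pairs:
a = 1: 1+3=4, 1+10=11, 1+11=12, 1+14=15
a = 11: 11+3=14, 11+10=2, 11+11=3, 11+14=6
a = 16: 16+3=0, 16+10=7, 16+11=8, 16+14=11
Distinct residues collected: {0, 2, 3, 4, 6, 7, 8, 11, 12, 14, 15}
|A + B| = 11 (out of 19 total residues).

A + B = {0, 2, 3, 4, 6, 7, 8, 11, 12, 14, 15}


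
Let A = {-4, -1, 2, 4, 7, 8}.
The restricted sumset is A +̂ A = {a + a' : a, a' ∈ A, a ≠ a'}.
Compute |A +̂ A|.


Restricted sumset: A +̂ A = {a + a' : a ∈ A, a' ∈ A, a ≠ a'}.
Equivalently, take A + A and drop any sum 2a that is achievable ONLY as a + a for a ∈ A (i.e. sums representable only with equal summands).
Enumerate pairs (a, a') with a < a' (symmetric, so each unordered pair gives one sum; this covers all a ≠ a'):
  -4 + -1 = -5
  -4 + 2 = -2
  -4 + 4 = 0
  -4 + 7 = 3
  -4 + 8 = 4
  -1 + 2 = 1
  -1 + 4 = 3
  -1 + 7 = 6
  -1 + 8 = 7
  2 + 4 = 6
  2 + 7 = 9
  2 + 8 = 10
  4 + 7 = 11
  4 + 8 = 12
  7 + 8 = 15
Collected distinct sums: {-5, -2, 0, 1, 3, 4, 6, 7, 9, 10, 11, 12, 15}
|A +̂ A| = 13
(Reference bound: |A +̂ A| ≥ 2|A| - 3 for |A| ≥ 2, with |A| = 6 giving ≥ 9.)

|A +̂ A| = 13


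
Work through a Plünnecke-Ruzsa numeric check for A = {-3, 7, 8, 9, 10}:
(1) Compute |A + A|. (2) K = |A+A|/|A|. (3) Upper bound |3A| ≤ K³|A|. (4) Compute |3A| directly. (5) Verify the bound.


|A| = 5.
Step 1: Compute A + A by enumerating all 25 pairs.
A + A = {-6, 4, 5, 6, 7, 14, 15, 16, 17, 18, 19, 20}, so |A + A| = 12.
Step 2: Doubling constant K = |A + A|/|A| = 12/5 = 12/5 ≈ 2.4000.
Step 3: Plünnecke-Ruzsa gives |3A| ≤ K³·|A| = (2.4000)³ · 5 ≈ 69.1200.
Step 4: Compute 3A = A + A + A directly by enumerating all triples (a,b,c) ∈ A³; |3A| = 22.
Step 5: Check 22 ≤ 69.1200? Yes ✓.

K = 12/5, Plünnecke-Ruzsa bound K³|A| ≈ 69.1200, |3A| = 22, inequality holds.


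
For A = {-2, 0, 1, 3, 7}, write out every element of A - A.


A - A = {a - a' : a, a' ∈ A}.
Compute a - a' for each ordered pair (a, a'):
a = -2: -2--2=0, -2-0=-2, -2-1=-3, -2-3=-5, -2-7=-9
a = 0: 0--2=2, 0-0=0, 0-1=-1, 0-3=-3, 0-7=-7
a = 1: 1--2=3, 1-0=1, 1-1=0, 1-3=-2, 1-7=-6
a = 3: 3--2=5, 3-0=3, 3-1=2, 3-3=0, 3-7=-4
a = 7: 7--2=9, 7-0=7, 7-1=6, 7-3=4, 7-7=0
Collecting distinct values (and noting 0 appears from a-a):
A - A = {-9, -7, -6, -5, -4, -3, -2, -1, 0, 1, 2, 3, 4, 5, 6, 7, 9}
|A - A| = 17

A - A = {-9, -7, -6, -5, -4, -3, -2, -1, 0, 1, 2, 3, 4, 5, 6, 7, 9}


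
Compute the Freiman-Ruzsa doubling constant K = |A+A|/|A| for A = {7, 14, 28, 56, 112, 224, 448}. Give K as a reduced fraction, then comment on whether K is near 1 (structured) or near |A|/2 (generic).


|A| = 7.
Compute A + A by enumerating all 49 pairs.
A + A = {14, 21, 28, 35, 42, 56, 63, 70, 84, 112, 119, 126, 140, 168, 224, 231, 238, 252, 280, 336, 448, 455, 462, 476, 504, 560, 672, 896}, so |A + A| = 28.
K = |A + A| / |A| = 28/7 = 4/1 ≈ 4.0000.
Reference: AP of size 7 gives K = 13/7 ≈ 1.8571; a fully generic set of size 7 gives K ≈ 4.0000.

|A| = 7, |A + A| = 28, K = 28/7 = 4/1.


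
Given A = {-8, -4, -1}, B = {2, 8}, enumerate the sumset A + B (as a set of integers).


A + B = {a + b : a ∈ A, b ∈ B}.
Enumerate all |A|·|B| = 3·2 = 6 pairs (a, b) and collect distinct sums.
a = -8: -8+2=-6, -8+8=0
a = -4: -4+2=-2, -4+8=4
a = -1: -1+2=1, -1+8=7
Collecting distinct sums: A + B = {-6, -2, 0, 1, 4, 7}
|A + B| = 6

A + B = {-6, -2, 0, 1, 4, 7}


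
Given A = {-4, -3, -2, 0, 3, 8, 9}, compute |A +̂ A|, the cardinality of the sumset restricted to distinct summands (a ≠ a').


Restricted sumset: A +̂ A = {a + a' : a ∈ A, a' ∈ A, a ≠ a'}.
Equivalently, take A + A and drop any sum 2a that is achievable ONLY as a + a for a ∈ A (i.e. sums representable only with equal summands).
Enumerate pairs (a, a') with a < a' (symmetric, so each unordered pair gives one sum; this covers all a ≠ a'):
  -4 + -3 = -7
  -4 + -2 = -6
  -4 + 0 = -4
  -4 + 3 = -1
  -4 + 8 = 4
  -4 + 9 = 5
  -3 + -2 = -5
  -3 + 0 = -3
  -3 + 3 = 0
  -3 + 8 = 5
  -3 + 9 = 6
  -2 + 0 = -2
  -2 + 3 = 1
  -2 + 8 = 6
  -2 + 9 = 7
  0 + 3 = 3
  0 + 8 = 8
  0 + 9 = 9
  3 + 8 = 11
  3 + 9 = 12
  8 + 9 = 17
Collected distinct sums: {-7, -6, -5, -4, -3, -2, -1, 0, 1, 3, 4, 5, 6, 7, 8, 9, 11, 12, 17}
|A +̂ A| = 19
(Reference bound: |A +̂ A| ≥ 2|A| - 3 for |A| ≥ 2, with |A| = 7 giving ≥ 11.)

|A +̂ A| = 19


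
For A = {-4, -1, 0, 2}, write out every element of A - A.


A - A = {a - a' : a, a' ∈ A}.
Compute a - a' for each ordered pair (a, a'):
a = -4: -4--4=0, -4--1=-3, -4-0=-4, -4-2=-6
a = -1: -1--4=3, -1--1=0, -1-0=-1, -1-2=-3
a = 0: 0--4=4, 0--1=1, 0-0=0, 0-2=-2
a = 2: 2--4=6, 2--1=3, 2-0=2, 2-2=0
Collecting distinct values (and noting 0 appears from a-a):
A - A = {-6, -4, -3, -2, -1, 0, 1, 2, 3, 4, 6}
|A - A| = 11

A - A = {-6, -4, -3, -2, -1, 0, 1, 2, 3, 4, 6}


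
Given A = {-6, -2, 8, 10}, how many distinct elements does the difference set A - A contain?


A - A = {a - a' : a, a' ∈ A}; |A| = 4.
Bounds: 2|A|-1 ≤ |A - A| ≤ |A|² - |A| + 1, i.e. 7 ≤ |A - A| ≤ 13.
Note: 0 ∈ A - A always (from a - a). The set is symmetric: if d ∈ A - A then -d ∈ A - A.
Enumerate nonzero differences d = a - a' with a > a' (then include -d):
Positive differences: {2, 4, 10, 12, 14, 16}
Full difference set: {0} ∪ (positive diffs) ∪ (negative diffs).
|A - A| = 1 + 2·6 = 13 (matches direct enumeration: 13).

|A - A| = 13


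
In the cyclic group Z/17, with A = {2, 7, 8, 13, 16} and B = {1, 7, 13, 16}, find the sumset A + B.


Work in Z/17Z: reduce every sum a + b modulo 17.
Enumerate all 20 pairs:
a = 2: 2+1=3, 2+7=9, 2+13=15, 2+16=1
a = 7: 7+1=8, 7+7=14, 7+13=3, 7+16=6
a = 8: 8+1=9, 8+7=15, 8+13=4, 8+16=7
a = 13: 13+1=14, 13+7=3, 13+13=9, 13+16=12
a = 16: 16+1=0, 16+7=6, 16+13=12, 16+16=15
Distinct residues collected: {0, 1, 3, 4, 6, 7, 8, 9, 12, 14, 15}
|A + B| = 11 (out of 17 total residues).

A + B = {0, 1, 3, 4, 6, 7, 8, 9, 12, 14, 15}


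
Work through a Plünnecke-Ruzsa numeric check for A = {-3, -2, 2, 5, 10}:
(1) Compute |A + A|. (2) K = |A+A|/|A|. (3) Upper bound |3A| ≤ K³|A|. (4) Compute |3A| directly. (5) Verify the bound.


|A| = 5.
Step 1: Compute A + A by enumerating all 25 pairs.
A + A = {-6, -5, -4, -1, 0, 2, 3, 4, 7, 8, 10, 12, 15, 20}, so |A + A| = 14.
Step 2: Doubling constant K = |A + A|/|A| = 14/5 = 14/5 ≈ 2.8000.
Step 3: Plünnecke-Ruzsa gives |3A| ≤ K³·|A| = (2.8000)³ · 5 ≈ 109.7600.
Step 4: Compute 3A = A + A + A directly by enumerating all triples (a,b,c) ∈ A³; |3A| = 28.
Step 5: Check 28 ≤ 109.7600? Yes ✓.

K = 14/5, Plünnecke-Ruzsa bound K³|A| ≈ 109.7600, |3A| = 28, inequality holds.


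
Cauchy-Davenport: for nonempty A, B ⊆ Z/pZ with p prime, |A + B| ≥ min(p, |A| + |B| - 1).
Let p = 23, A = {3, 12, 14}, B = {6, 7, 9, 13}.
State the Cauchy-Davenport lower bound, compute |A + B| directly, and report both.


Cauchy-Davenport: |A + B| ≥ min(p, |A| + |B| - 1) for A, B nonempty in Z/pZ.
|A| = 3, |B| = 4, p = 23.
CD lower bound = min(23, 3 + 4 - 1) = min(23, 6) = 6.
Compute A + B mod 23 directly:
a = 3: 3+6=9, 3+7=10, 3+9=12, 3+13=16
a = 12: 12+6=18, 12+7=19, 12+9=21, 12+13=2
a = 14: 14+6=20, 14+7=21, 14+9=0, 14+13=4
A + B = {0, 2, 4, 9, 10, 12, 16, 18, 19, 20, 21}, so |A + B| = 11.
Verify: 11 ≥ 6? Yes ✓.

CD lower bound = 6, actual |A + B| = 11.


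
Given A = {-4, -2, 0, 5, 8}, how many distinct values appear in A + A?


A + A = {a + a' : a, a' ∈ A}; |A| = 5.
General bounds: 2|A| - 1 ≤ |A + A| ≤ |A|(|A|+1)/2, i.e. 9 ≤ |A + A| ≤ 15.
Lower bound 2|A|-1 is attained iff A is an arithmetic progression.
Enumerate sums a + a' for a ≤ a' (symmetric, so this suffices):
a = -4: -4+-4=-8, -4+-2=-6, -4+0=-4, -4+5=1, -4+8=4
a = -2: -2+-2=-4, -2+0=-2, -2+5=3, -2+8=6
a = 0: 0+0=0, 0+5=5, 0+8=8
a = 5: 5+5=10, 5+8=13
a = 8: 8+8=16
Distinct sums: {-8, -6, -4, -2, 0, 1, 3, 4, 5, 6, 8, 10, 13, 16}
|A + A| = 14

|A + A| = 14


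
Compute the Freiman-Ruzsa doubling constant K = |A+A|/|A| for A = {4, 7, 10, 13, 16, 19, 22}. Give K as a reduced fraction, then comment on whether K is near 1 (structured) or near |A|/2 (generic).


|A| = 7.
Compute A + A by enumerating all 49 pairs.
A + A = {8, 11, 14, 17, 20, 23, 26, 29, 32, 35, 38, 41, 44}, so |A + A| = 13.
K = |A + A| / |A| = 13/7 (already in lowest terms) ≈ 1.8571.
Reference: AP of size 7 gives K = 13/7 ≈ 1.8571; a fully generic set of size 7 gives K ≈ 4.0000.

|A| = 7, |A + A| = 13, K = 13/7.


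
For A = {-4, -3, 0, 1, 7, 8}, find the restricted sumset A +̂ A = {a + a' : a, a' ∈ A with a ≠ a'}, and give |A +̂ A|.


Restricted sumset: A +̂ A = {a + a' : a ∈ A, a' ∈ A, a ≠ a'}.
Equivalently, take A + A and drop any sum 2a that is achievable ONLY as a + a for a ∈ A (i.e. sums representable only with equal summands).
Enumerate pairs (a, a') with a < a' (symmetric, so each unordered pair gives one sum; this covers all a ≠ a'):
  -4 + -3 = -7
  -4 + 0 = -4
  -4 + 1 = -3
  -4 + 7 = 3
  -4 + 8 = 4
  -3 + 0 = -3
  -3 + 1 = -2
  -3 + 7 = 4
  -3 + 8 = 5
  0 + 1 = 1
  0 + 7 = 7
  0 + 8 = 8
  1 + 7 = 8
  1 + 8 = 9
  7 + 8 = 15
Collected distinct sums: {-7, -4, -3, -2, 1, 3, 4, 5, 7, 8, 9, 15}
|A +̂ A| = 12
(Reference bound: |A +̂ A| ≥ 2|A| - 3 for |A| ≥ 2, with |A| = 6 giving ≥ 9.)

|A +̂ A| = 12


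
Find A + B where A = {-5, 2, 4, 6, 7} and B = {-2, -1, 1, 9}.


A + B = {a + b : a ∈ A, b ∈ B}.
Enumerate all |A|·|B| = 5·4 = 20 pairs (a, b) and collect distinct sums.
a = -5: -5+-2=-7, -5+-1=-6, -5+1=-4, -5+9=4
a = 2: 2+-2=0, 2+-1=1, 2+1=3, 2+9=11
a = 4: 4+-2=2, 4+-1=3, 4+1=5, 4+9=13
a = 6: 6+-2=4, 6+-1=5, 6+1=7, 6+9=15
a = 7: 7+-2=5, 7+-1=6, 7+1=8, 7+9=16
Collecting distinct sums: A + B = {-7, -6, -4, 0, 1, 2, 3, 4, 5, 6, 7, 8, 11, 13, 15, 16}
|A + B| = 16

A + B = {-7, -6, -4, 0, 1, 2, 3, 4, 5, 6, 7, 8, 11, 13, 15, 16}


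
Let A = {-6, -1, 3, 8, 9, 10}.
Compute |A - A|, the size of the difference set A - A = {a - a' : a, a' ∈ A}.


A - A = {a - a' : a, a' ∈ A}; |A| = 6.
Bounds: 2|A|-1 ≤ |A - A| ≤ |A|² - |A| + 1, i.e. 11 ≤ |A - A| ≤ 31.
Note: 0 ∈ A - A always (from a - a). The set is symmetric: if d ∈ A - A then -d ∈ A - A.
Enumerate nonzero differences d = a - a' with a > a' (then include -d):
Positive differences: {1, 2, 4, 5, 6, 7, 9, 10, 11, 14, 15, 16}
Full difference set: {0} ∪ (positive diffs) ∪ (negative diffs).
|A - A| = 1 + 2·12 = 25 (matches direct enumeration: 25).

|A - A| = 25


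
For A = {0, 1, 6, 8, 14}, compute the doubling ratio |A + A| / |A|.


|A| = 5.
Compute A + A by enumerating all 25 pairs.
A + A = {0, 1, 2, 6, 7, 8, 9, 12, 14, 15, 16, 20, 22, 28}, so |A + A| = 14.
K = |A + A| / |A| = 14/5 (already in lowest terms) ≈ 2.8000.
Reference: AP of size 5 gives K = 9/5 ≈ 1.8000; a fully generic set of size 5 gives K ≈ 3.0000.

|A| = 5, |A + A| = 14, K = 14/5.


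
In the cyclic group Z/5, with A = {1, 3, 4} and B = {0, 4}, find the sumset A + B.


Work in Z/5Z: reduce every sum a + b modulo 5.
Enumerate all 6 pairs:
a = 1: 1+0=1, 1+4=0
a = 3: 3+0=3, 3+4=2
a = 4: 4+0=4, 4+4=3
Distinct residues collected: {0, 1, 2, 3, 4}
|A + B| = 5 (out of 5 total residues).

A + B = {0, 1, 2, 3, 4}


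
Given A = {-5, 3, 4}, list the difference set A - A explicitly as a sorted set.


A - A = {a - a' : a, a' ∈ A}.
Compute a - a' for each ordered pair (a, a'):
a = -5: -5--5=0, -5-3=-8, -5-4=-9
a = 3: 3--5=8, 3-3=0, 3-4=-1
a = 4: 4--5=9, 4-3=1, 4-4=0
Collecting distinct values (and noting 0 appears from a-a):
A - A = {-9, -8, -1, 0, 1, 8, 9}
|A - A| = 7

A - A = {-9, -8, -1, 0, 1, 8, 9}


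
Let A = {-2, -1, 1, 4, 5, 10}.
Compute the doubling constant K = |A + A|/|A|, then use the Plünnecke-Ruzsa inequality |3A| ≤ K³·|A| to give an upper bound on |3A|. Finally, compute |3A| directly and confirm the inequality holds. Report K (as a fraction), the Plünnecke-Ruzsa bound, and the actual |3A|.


|A| = 6.
Step 1: Compute A + A by enumerating all 36 pairs.
A + A = {-4, -3, -2, -1, 0, 2, 3, 4, 5, 6, 8, 9, 10, 11, 14, 15, 20}, so |A + A| = 17.
Step 2: Doubling constant K = |A + A|/|A| = 17/6 = 17/6 ≈ 2.8333.
Step 3: Plünnecke-Ruzsa gives |3A| ≤ K³·|A| = (2.8333)³ · 6 ≈ 136.4722.
Step 4: Compute 3A = A + A + A directly by enumerating all triples (a,b,c) ∈ A³; |3A| = 30.
Step 5: Check 30 ≤ 136.4722? Yes ✓.

K = 17/6, Plünnecke-Ruzsa bound K³|A| ≈ 136.4722, |3A| = 30, inequality holds.


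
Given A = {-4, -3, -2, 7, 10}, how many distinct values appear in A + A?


A + A = {a + a' : a, a' ∈ A}; |A| = 5.
General bounds: 2|A| - 1 ≤ |A + A| ≤ |A|(|A|+1)/2, i.e. 9 ≤ |A + A| ≤ 15.
Lower bound 2|A|-1 is attained iff A is an arithmetic progression.
Enumerate sums a + a' for a ≤ a' (symmetric, so this suffices):
a = -4: -4+-4=-8, -4+-3=-7, -4+-2=-6, -4+7=3, -4+10=6
a = -3: -3+-3=-6, -3+-2=-5, -3+7=4, -3+10=7
a = -2: -2+-2=-4, -2+7=5, -2+10=8
a = 7: 7+7=14, 7+10=17
a = 10: 10+10=20
Distinct sums: {-8, -7, -6, -5, -4, 3, 4, 5, 6, 7, 8, 14, 17, 20}
|A + A| = 14

|A + A| = 14


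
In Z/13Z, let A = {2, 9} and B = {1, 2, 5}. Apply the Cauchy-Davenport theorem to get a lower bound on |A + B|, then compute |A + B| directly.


Cauchy-Davenport: |A + B| ≥ min(p, |A| + |B| - 1) for A, B nonempty in Z/pZ.
|A| = 2, |B| = 3, p = 13.
CD lower bound = min(13, 2 + 3 - 1) = min(13, 4) = 4.
Compute A + B mod 13 directly:
a = 2: 2+1=3, 2+2=4, 2+5=7
a = 9: 9+1=10, 9+2=11, 9+5=1
A + B = {1, 3, 4, 7, 10, 11}, so |A + B| = 6.
Verify: 6 ≥ 4? Yes ✓.

CD lower bound = 4, actual |A + B| = 6.


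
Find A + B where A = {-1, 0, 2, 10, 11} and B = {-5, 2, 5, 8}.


A + B = {a + b : a ∈ A, b ∈ B}.
Enumerate all |A|·|B| = 5·4 = 20 pairs (a, b) and collect distinct sums.
a = -1: -1+-5=-6, -1+2=1, -1+5=4, -1+8=7
a = 0: 0+-5=-5, 0+2=2, 0+5=5, 0+8=8
a = 2: 2+-5=-3, 2+2=4, 2+5=7, 2+8=10
a = 10: 10+-5=5, 10+2=12, 10+5=15, 10+8=18
a = 11: 11+-5=6, 11+2=13, 11+5=16, 11+8=19
Collecting distinct sums: A + B = {-6, -5, -3, 1, 2, 4, 5, 6, 7, 8, 10, 12, 13, 15, 16, 18, 19}
|A + B| = 17

A + B = {-6, -5, -3, 1, 2, 4, 5, 6, 7, 8, 10, 12, 13, 15, 16, 18, 19}


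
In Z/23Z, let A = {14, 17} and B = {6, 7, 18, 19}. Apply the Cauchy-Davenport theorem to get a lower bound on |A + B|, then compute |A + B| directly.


Cauchy-Davenport: |A + B| ≥ min(p, |A| + |B| - 1) for A, B nonempty in Z/pZ.
|A| = 2, |B| = 4, p = 23.
CD lower bound = min(23, 2 + 4 - 1) = min(23, 5) = 5.
Compute A + B mod 23 directly:
a = 14: 14+6=20, 14+7=21, 14+18=9, 14+19=10
a = 17: 17+6=0, 17+7=1, 17+18=12, 17+19=13
A + B = {0, 1, 9, 10, 12, 13, 20, 21}, so |A + B| = 8.
Verify: 8 ≥ 5? Yes ✓.

CD lower bound = 5, actual |A + B| = 8.


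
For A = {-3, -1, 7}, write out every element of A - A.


A - A = {a - a' : a, a' ∈ A}.
Compute a - a' for each ordered pair (a, a'):
a = -3: -3--3=0, -3--1=-2, -3-7=-10
a = -1: -1--3=2, -1--1=0, -1-7=-8
a = 7: 7--3=10, 7--1=8, 7-7=0
Collecting distinct values (and noting 0 appears from a-a):
A - A = {-10, -8, -2, 0, 2, 8, 10}
|A - A| = 7

A - A = {-10, -8, -2, 0, 2, 8, 10}


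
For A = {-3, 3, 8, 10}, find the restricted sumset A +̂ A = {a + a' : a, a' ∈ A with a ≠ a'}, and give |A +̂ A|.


Restricted sumset: A +̂ A = {a + a' : a ∈ A, a' ∈ A, a ≠ a'}.
Equivalently, take A + A and drop any sum 2a that is achievable ONLY as a + a for a ∈ A (i.e. sums representable only with equal summands).
Enumerate pairs (a, a') with a < a' (symmetric, so each unordered pair gives one sum; this covers all a ≠ a'):
  -3 + 3 = 0
  -3 + 8 = 5
  -3 + 10 = 7
  3 + 8 = 11
  3 + 10 = 13
  8 + 10 = 18
Collected distinct sums: {0, 5, 7, 11, 13, 18}
|A +̂ A| = 6
(Reference bound: |A +̂ A| ≥ 2|A| - 3 for |A| ≥ 2, with |A| = 4 giving ≥ 5.)

|A +̂ A| = 6


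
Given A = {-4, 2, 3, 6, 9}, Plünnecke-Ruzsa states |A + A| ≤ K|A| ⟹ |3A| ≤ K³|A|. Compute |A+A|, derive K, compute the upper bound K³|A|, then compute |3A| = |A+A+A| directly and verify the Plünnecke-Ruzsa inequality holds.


|A| = 5.
Step 1: Compute A + A by enumerating all 25 pairs.
A + A = {-8, -2, -1, 2, 4, 5, 6, 8, 9, 11, 12, 15, 18}, so |A + A| = 13.
Step 2: Doubling constant K = |A + A|/|A| = 13/5 = 13/5 ≈ 2.6000.
Step 3: Plünnecke-Ruzsa gives |3A| ≤ K³·|A| = (2.6000)³ · 5 ≈ 87.8800.
Step 4: Compute 3A = A + A + A directly by enumerating all triples (a,b,c) ∈ A³; |3A| = 25.
Step 5: Check 25 ≤ 87.8800? Yes ✓.

K = 13/5, Plünnecke-Ruzsa bound K³|A| ≈ 87.8800, |3A| = 25, inequality holds.


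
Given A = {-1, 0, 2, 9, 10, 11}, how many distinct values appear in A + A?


A + A = {a + a' : a, a' ∈ A}; |A| = 6.
General bounds: 2|A| - 1 ≤ |A + A| ≤ |A|(|A|+1)/2, i.e. 11 ≤ |A + A| ≤ 21.
Lower bound 2|A|-1 is attained iff A is an arithmetic progression.
Enumerate sums a + a' for a ≤ a' (symmetric, so this suffices):
a = -1: -1+-1=-2, -1+0=-1, -1+2=1, -1+9=8, -1+10=9, -1+11=10
a = 0: 0+0=0, 0+2=2, 0+9=9, 0+10=10, 0+11=11
a = 2: 2+2=4, 2+9=11, 2+10=12, 2+11=13
a = 9: 9+9=18, 9+10=19, 9+11=20
a = 10: 10+10=20, 10+11=21
a = 11: 11+11=22
Distinct sums: {-2, -1, 0, 1, 2, 4, 8, 9, 10, 11, 12, 13, 18, 19, 20, 21, 22}
|A + A| = 17

|A + A| = 17


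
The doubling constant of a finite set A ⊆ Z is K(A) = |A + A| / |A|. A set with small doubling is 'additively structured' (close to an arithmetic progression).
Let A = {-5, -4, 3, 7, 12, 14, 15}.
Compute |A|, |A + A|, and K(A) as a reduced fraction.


|A| = 7.
Compute A + A by enumerating all 49 pairs.
A + A = {-10, -9, -8, -2, -1, 2, 3, 6, 7, 8, 9, 10, 11, 14, 15, 17, 18, 19, 21, 22, 24, 26, 27, 28, 29, 30}, so |A + A| = 26.
K = |A + A| / |A| = 26/7 (already in lowest terms) ≈ 3.7143.
Reference: AP of size 7 gives K = 13/7 ≈ 1.8571; a fully generic set of size 7 gives K ≈ 4.0000.

|A| = 7, |A + A| = 26, K = 26/7.


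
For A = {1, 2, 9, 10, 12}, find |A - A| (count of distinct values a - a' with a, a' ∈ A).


A - A = {a - a' : a, a' ∈ A}; |A| = 5.
Bounds: 2|A|-1 ≤ |A - A| ≤ |A|² - |A| + 1, i.e. 9 ≤ |A - A| ≤ 21.
Note: 0 ∈ A - A always (from a - a). The set is symmetric: if d ∈ A - A then -d ∈ A - A.
Enumerate nonzero differences d = a - a' with a > a' (then include -d):
Positive differences: {1, 2, 3, 7, 8, 9, 10, 11}
Full difference set: {0} ∪ (positive diffs) ∪ (negative diffs).
|A - A| = 1 + 2·8 = 17 (matches direct enumeration: 17).

|A - A| = 17
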